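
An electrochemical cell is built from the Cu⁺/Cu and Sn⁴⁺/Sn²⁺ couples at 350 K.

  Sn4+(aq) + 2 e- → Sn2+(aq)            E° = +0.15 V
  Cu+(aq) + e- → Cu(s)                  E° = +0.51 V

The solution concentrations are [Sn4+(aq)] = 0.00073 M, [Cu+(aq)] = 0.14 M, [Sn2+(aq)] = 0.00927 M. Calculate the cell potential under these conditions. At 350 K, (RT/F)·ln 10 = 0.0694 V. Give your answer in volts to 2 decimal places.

+0.34 V

The Cu⁺/Cu couple has the more positive E°, so it is the cathode; Sn⁴⁺/Sn²⁺ is the anode.
The standard potential is +0.51 − (+0.15) = +0.36 V and the balanced reaction transfers n = 2 electrons.
The balanced reaction is 2 Cu+(aq) + Sn2+(aq) → 2 Cu(s) + Sn4+(aq), so Q = [Sn4+(aq)] / ([Cu+(aq)]^2·[Sn2+(aq)]) = 4.02 and log Q = 0.604.
By the Nernst equation, E = +0.36 − (0.0694/2)·(0.604) = +0.34 V.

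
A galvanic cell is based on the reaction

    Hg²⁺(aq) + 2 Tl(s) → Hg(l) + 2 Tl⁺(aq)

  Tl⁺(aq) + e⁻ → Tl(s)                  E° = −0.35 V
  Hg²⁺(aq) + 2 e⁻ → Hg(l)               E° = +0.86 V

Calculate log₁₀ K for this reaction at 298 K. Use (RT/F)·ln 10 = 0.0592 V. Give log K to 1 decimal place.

log K = 40.9

The Hg²⁺/Hg couple is reduced (cathode); E°cell = +0.86 − (−0.35) = +1.21 V with n = 2.
At equilibrium E = 0, so log K = nE°cell / 0.0592 = (2)(+1.21) / 0.0592 = 40.9.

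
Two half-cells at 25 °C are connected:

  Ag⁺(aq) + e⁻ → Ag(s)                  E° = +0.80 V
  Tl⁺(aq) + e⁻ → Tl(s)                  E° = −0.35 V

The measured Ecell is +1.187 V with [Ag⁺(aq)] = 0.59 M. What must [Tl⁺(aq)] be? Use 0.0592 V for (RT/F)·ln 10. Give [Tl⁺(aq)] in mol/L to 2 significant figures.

0.14 M

Ag⁺/Ag is the cathode (higher E°); E°cell = +0.80 − (−0.35) = +1.15 V with n = 1.
Rearranging E = E° − (0.0592/n)·log Q gives log Q = 1(+1.15 − (+1.187))/0.0592 = −0.625.
Balancing electrons gives Ag⁺(aq) + Tl(s) → Ag(s) + Tl⁺(aq); thus Q = [Tl⁺(aq)] / [Ag⁺(aq)].
Solving for the unknown gives log [Tl⁺(aq)] = −0.854, so [Tl⁺(aq)] ≈ 0.14 M.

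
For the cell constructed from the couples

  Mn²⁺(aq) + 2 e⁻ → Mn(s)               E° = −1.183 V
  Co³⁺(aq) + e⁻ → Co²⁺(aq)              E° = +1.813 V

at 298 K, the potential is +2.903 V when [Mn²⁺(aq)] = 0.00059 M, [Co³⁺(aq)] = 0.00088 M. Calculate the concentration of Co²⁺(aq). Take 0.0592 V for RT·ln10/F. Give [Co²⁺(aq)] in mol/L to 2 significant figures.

The Co³⁺/Co²⁺ couple has the larger reduction potential, so it is the cathode: E°cell = +1.813 − (−1.183) = +2.996 V and n = 2.
From the Nernst equation, log Q = n(E° − E)/0.0592 = 2·(+2.996 − (+2.903))/0.0592 = 3.142.
The balanced reaction is 2 Co³⁺(aq) + Mn(s) → 2 Co²⁺(aq) + Mn²⁺(aq), so Q = ([Co²⁺(aq)]^2·[Mn²⁺(aq)]) / [Co³⁺(aq)]^2.
Substituting the known concentrations and solving, log [Co²⁺(aq)] = 0.130 and [Co²⁺(aq)] = 1.3 M.

1.3 M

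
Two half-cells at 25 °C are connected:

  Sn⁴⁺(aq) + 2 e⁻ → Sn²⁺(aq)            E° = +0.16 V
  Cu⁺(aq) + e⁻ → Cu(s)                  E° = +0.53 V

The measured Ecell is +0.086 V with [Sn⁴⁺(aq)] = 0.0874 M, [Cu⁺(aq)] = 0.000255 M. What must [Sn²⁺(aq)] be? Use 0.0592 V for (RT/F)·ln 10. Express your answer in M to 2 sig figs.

0.00034 M

Cu⁺/Cu is the cathode (higher E°); E°cell = +0.53 − (+0.16) = +0.37 V with n = 2.
Rearranging E = E° − (0.0592/n)·log Q gives log Q = 2(+0.37 − (+0.086))/0.0592 = 9.595.
The balanced reaction is 2 Cu⁺(aq) + Sn²⁺(aq) → 2 Cu(s) + Sn⁴⁺(aq), so Q = [Sn⁴⁺(aq)] / ([Cu⁺(aq)]^2·[Sn²⁺(aq)]).
Solving for the unknown gives log [Sn²⁺(aq)] = −3.467, so [Sn²⁺(aq)] ≈ 0.00034 M.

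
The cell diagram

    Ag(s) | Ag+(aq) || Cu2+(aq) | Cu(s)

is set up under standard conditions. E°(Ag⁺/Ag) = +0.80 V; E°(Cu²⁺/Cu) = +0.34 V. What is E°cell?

−0.46 V

By convention the left-hand electrode in cell notation is the anode (oxidation) and the right-hand electrode is the cathode (reduction).
E°cell = E°(right) − E°(left) = +0.34 − (+0.80) = −0.46 V.
The negative sign shows that, as written, the cell would require an external voltage to drive the reaction.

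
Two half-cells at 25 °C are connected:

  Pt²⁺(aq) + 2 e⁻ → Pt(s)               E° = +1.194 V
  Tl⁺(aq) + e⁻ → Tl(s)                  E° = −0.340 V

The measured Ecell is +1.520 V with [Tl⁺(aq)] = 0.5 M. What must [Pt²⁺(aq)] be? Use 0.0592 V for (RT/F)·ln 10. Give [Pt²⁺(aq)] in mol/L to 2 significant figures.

Pt²⁺/Pt is the cathode (higher E°); E°cell = +1.194 − (−0.340) = +1.534 V with n = 2.
Since E = E° − (0.0592/n)·log Q, log Q = n(E° − E)/0.0592 = 0.473.
The balanced reaction is Pt²⁺(aq) + 2 Tl(s) → Pt(s) + 2 Tl⁺(aq), so Q = [Tl⁺(aq)]^2 / [Pt²⁺(aq)].
Substituting the known concentrations and solving, log [Pt²⁺(aq)] = −1.075 and [Pt²⁺(aq)] = 0.084 M.

0.084 M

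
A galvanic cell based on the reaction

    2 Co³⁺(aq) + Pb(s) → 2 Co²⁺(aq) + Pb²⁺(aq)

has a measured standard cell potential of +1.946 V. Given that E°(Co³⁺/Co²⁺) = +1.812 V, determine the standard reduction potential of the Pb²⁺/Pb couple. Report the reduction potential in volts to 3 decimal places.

−0.134 V

In the reaction as written the Co³⁺/Co²⁺ couple is reduced (cathode) and Pb²⁺/Pb is oxidized (anode), so E°cell = E°(Co³⁺/Co²⁺) − E°(Pb²⁺/Pb).
E°(Pb²⁺/Pb) = E°(cathode) − E°cell = +1.812 − (+1.946) = −0.134 V.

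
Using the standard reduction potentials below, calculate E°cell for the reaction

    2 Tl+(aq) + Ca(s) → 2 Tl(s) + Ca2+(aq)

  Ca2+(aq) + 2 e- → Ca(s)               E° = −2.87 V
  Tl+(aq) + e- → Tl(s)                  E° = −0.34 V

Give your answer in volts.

Tl+(aq) gains electrons, so the Tl⁺/Tl couple is the cathode; the Ca²⁺/Ca couple is the anode.
E°cell = E°(cathode) − E°(anode) = −0.34 − (−2.87) = +2.53 V.

+2.53 V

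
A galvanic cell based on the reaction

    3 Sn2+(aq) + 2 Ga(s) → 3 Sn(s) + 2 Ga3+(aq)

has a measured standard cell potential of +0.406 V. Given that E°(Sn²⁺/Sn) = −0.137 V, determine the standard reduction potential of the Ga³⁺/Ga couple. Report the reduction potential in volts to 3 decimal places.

In the reaction as written the Sn²⁺/Sn couple is reduced (cathode) and Ga³⁺/Ga is oxidized (anode), so E°cell = E°(Sn²⁺/Sn) − E°(Ga³⁺/Ga).
E°(Ga³⁺/Ga) = E°(cathode) − E°cell = −0.137 − (+0.406) = −0.543 V.

−0.543 V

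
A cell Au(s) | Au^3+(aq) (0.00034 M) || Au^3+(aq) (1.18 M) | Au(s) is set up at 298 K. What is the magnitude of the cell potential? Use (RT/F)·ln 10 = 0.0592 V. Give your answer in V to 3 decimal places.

For a concentration cell E°cell = 0, since both electrodes use the same couple.
The compartment with the higher Au^3+(aq) concentration (1.18 M) acts as the cathode; ions are reduced there and produced at the dilute (0.00034 M) anode.
With n = 3, Ecell = −(0.0592/3)·log([dilute]/[conc]) = −(0.0592/3)·log(0.00034/1.18) = +0.070 V.

0.070 V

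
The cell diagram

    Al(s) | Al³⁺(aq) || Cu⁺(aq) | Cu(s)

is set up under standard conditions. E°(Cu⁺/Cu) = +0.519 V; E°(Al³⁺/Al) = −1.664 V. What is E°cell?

By convention the left-hand electrode in cell notation is the anode (oxidation) and the right-hand electrode is the cathode (reduction).
E°cell = E°(right) − E°(left) = +0.519 − (−1.664) = +2.183 V.

+2.183 V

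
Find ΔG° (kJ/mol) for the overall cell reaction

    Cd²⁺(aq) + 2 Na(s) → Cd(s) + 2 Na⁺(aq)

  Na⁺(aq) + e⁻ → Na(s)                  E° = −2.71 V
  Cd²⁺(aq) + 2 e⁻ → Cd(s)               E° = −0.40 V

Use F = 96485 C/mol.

−446 kJ/mol

In the reaction as written Cd²⁺(aq) is reduced, so the Cd²⁺/Cd couple is the cathode and Na⁺/Na is the anode.
E°cell = −0.40 − (−2.71) = +2.31 V; balancing electrons gives n = 2.
ΔG° = −nFE°cell = −(2)(96485)(+2.31) J/mol = −446 kJ/mol.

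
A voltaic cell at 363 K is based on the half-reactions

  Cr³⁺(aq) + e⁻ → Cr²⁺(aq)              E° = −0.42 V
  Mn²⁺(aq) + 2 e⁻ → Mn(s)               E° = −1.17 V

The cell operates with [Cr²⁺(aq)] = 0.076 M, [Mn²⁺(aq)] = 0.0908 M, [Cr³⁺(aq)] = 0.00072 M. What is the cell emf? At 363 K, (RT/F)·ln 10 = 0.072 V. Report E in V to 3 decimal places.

Cr³⁺/Cr²⁺ is reduced (cathode, E° = −0.42 V) and Mn²⁺/Mn is oxidized (anode).
E°cell = E°cat − E°an = −0.42 − (−1.17) = +0.75 V; n = 2.
The balanced reaction is 2 Cr³⁺(aq) + Mn(s) → 2 Cr²⁺(aq) + Mn²⁺(aq), so Q = ([Cr²⁺(aq)]^2·[Mn²⁺(aq)]) / [Cr³⁺(aq)]^2 = 1.01×10^3 and log Q = 3.005.
Applying E = E° − (RT ln10/nF)·log Q gives +0.75 − (0.072/2)(3.005) = +0.642 V.

+0.642 V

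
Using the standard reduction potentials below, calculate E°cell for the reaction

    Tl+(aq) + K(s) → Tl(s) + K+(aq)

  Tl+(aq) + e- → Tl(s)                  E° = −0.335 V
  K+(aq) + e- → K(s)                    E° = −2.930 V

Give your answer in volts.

Tl+(aq) gains electrons, so the Tl⁺/Tl couple is the cathode; the K⁺/K couple is the anode.
E°cell = E°(cathode) − E°(anode) = −0.335 − (−2.930) = +2.595 V.

+2.595 V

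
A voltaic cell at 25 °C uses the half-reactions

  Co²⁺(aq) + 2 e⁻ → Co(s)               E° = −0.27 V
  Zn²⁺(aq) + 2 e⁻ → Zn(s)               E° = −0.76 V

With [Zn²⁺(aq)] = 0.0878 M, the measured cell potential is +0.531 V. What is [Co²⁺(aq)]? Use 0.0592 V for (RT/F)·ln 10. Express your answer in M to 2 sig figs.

2.1 M

With Co²⁺/Co at the cathode and Zn²⁺/Zn at the anode, E°cell = −0.27 − (−0.76) = +0.49 V (n = 2).
Since E = E° − (0.0592/n)·log Q, log Q = n(E° − E)/0.0592 = −1.385.
For Co²⁺(aq) + Zn(s) → Co(s) + Zn²⁺(aq), the reaction quotient is Q = [Zn²⁺(aq)] / [Co²⁺(aq)].
Solving for the unknown gives log [Co²⁺(aq)] = 0.328, so [Co²⁺(aq)] ≈ 2.1 M.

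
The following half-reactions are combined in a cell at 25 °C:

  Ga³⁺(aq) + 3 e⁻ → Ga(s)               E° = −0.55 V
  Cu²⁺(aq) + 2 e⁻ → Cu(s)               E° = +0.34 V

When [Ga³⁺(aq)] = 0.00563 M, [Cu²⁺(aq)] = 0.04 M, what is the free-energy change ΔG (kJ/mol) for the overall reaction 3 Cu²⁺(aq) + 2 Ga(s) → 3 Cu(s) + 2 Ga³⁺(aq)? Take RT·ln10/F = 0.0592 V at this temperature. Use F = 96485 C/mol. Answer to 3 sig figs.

With Cu²⁺/Cu reduced at the cathode, E°cell = +0.34 − (−0.55) = +0.89 V and n = 6.
Q = [Ga³⁺(aq)]^2 / [Cu²⁺(aq)]^3 = 0.495, so log Q = −0.305 and E = +0.89 − (0.0592/6)(−0.305) = +0.8930 V.
ΔG = −nFE = −(6)(96485)(+0.8930) J/mol = −517 kJ/mol.

−517 kJ/mol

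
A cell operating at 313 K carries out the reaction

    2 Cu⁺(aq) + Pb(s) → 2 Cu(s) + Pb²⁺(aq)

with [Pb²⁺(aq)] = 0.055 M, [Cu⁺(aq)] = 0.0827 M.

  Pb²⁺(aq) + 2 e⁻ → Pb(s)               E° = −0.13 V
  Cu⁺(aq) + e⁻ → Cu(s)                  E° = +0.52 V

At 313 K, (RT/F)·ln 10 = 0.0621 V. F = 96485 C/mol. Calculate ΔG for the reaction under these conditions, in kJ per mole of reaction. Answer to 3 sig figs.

−120 kJ/mol

With Cu⁺/Cu reduced at the cathode, E°cell = +0.52 − (−0.13) = +0.65 V and n = 2.
The reaction quotient is [Pb²⁺(aq)] / [Cu⁺(aq)]^2 = 8.04; by Nernst, E = +0.65 − (0.0621/2)(0.905) = +0.6219 V.
Finally ΔG = −nFE = −(2)(96485 C/mol)(+0.6219 V) = −120 kJ/mol.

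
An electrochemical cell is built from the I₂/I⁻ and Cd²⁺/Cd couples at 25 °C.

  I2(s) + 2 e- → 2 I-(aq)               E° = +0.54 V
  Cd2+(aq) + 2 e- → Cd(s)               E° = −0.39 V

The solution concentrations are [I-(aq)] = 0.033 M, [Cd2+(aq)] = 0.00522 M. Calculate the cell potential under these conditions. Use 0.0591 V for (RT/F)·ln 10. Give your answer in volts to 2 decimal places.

+1.08 V

I₂/I⁻ is reduced (cathode, E° = +0.54 V) and Cd²⁺/Cd is oxidized (anode).
The standard potential is +0.54 − (−0.39) = +0.93 V and the balanced reaction transfers n = 2 electrons.
Balancing gives I2(s) + Cd(s) → 2 I-(aq) + Cd2+(aq); hence Q = [I-(aq)]^2·[Cd2+(aq)] = 5.68×10^−6 (log Q = −5.245).
E = E° − (0.0591/n)·log Q = +0.93 − (0.0591/2)(−5.245) = +1.08 V.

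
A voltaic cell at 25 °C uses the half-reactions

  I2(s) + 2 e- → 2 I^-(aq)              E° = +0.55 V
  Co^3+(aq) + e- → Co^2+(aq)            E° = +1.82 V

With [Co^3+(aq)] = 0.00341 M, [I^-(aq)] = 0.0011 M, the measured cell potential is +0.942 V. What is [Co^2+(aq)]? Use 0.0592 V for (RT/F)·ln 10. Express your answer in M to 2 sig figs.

1.3 M

With Co³⁺/Co²⁺ at the cathode and I₂/I⁻ at the anode, E°cell = +1.82 − (+0.55) = +1.27 V (n = 2).
From the Nernst equation, log Q = n(E° − E)/0.0592 = 2·(+1.27 − (+0.942))/0.0592 = 11.081.
Balancing electrons gives 2 Co^3+(aq) + 2 I^-(aq) → 2 Co^2+(aq) + I2(s); thus Q = [Co^2+(aq)]^2 / ([Co^3+(aq)]^2·[I^-(aq)]^2).
Solving for the unknown gives log [Co^2+(aq)] = 0.115, so [Co^2+(aq)] ≈ 1.3 M.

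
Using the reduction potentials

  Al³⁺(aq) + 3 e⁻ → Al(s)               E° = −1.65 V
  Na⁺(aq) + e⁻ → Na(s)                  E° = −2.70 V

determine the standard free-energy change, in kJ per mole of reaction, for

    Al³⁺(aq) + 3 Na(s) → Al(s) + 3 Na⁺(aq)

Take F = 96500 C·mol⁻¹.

−304 kJ/mol

In the reaction as written Al³⁺(aq) is reduced, so the Al³⁺/Al couple is the cathode and Na⁺/Na is the anode.
E°cell = −1.65 − (−2.70) = +1.05 V; balancing electrons gives n = 3.
ΔG° = −nFE°cell = −(3)(96500)(+1.05) J/mol = −304 kJ/mol.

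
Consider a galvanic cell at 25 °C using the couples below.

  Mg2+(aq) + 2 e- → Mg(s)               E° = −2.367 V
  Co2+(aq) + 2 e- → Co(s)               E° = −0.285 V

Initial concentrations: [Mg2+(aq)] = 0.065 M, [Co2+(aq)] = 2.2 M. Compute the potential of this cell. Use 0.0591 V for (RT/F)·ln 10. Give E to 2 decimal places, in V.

+2.13 V

The Co²⁺/Co couple has the more positive E°, so it is the cathode; Mg²⁺/Mg is the anode.
E°cell = −0.285 − (−2.367) = +2.082 V, with n = 2 electrons transferred.
The balanced reaction is Co2+(aq) + Mg(s) → Co(s) + Mg2+(aq), so Q = [Mg2+(aq)] / [Co2+(aq)] = 0.0295 and log Q = −1.530.
By the Nernst equation, E = +2.082 − (0.0591/2)·(−1.530) = +2.13 V.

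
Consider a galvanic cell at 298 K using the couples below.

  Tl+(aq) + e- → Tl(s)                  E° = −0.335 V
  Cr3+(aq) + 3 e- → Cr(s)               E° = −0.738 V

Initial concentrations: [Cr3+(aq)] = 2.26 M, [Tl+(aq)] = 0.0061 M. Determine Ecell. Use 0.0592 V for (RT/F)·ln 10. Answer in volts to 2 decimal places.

+0.26 V

The Tl⁺/Tl couple has the more positive E°, so it is the cathode; Cr³⁺/Cr is the anode.
E°cell = E°cat − E°an = −0.335 − (−0.738) = +0.403 V; n = 3.
Balancing gives 3 Tl+(aq) + Cr(s) → 3 Tl(s) + Cr3+(aq); hence Q = [Cr3+(aq)] / [Tl+(aq)]^3 = 9.96×10^6 (log Q = 6.998).
E = E° − (0.0592/n)·log Q = +0.403 − (0.0592/3)(6.998) = +0.26 V.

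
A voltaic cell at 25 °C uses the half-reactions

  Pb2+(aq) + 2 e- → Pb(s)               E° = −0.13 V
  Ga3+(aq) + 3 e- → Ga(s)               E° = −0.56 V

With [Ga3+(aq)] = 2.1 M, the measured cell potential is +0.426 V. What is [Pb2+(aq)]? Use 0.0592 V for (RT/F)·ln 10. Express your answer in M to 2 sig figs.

1.2 M

Pb²⁺/Pb is the cathode (higher E°); E°cell = −0.13 − (−0.56) = +0.43 V with n = 6.
From the Nernst equation, log Q = n(E° − E)/0.0592 = 6·(+0.43 − (+0.426))/0.0592 = 0.405.
Balancing electrons gives 3 Pb2+(aq) + 2 Ga(s) → 3 Pb(s) + 2 Ga3+(aq); thus Q = [Ga3+(aq)]^2 / [Pb2+(aq)]^3.
Solving for the unknown gives log [Pb2+(aq)] = 0.080, so [Pb2+(aq)] ≈ 1.2 M.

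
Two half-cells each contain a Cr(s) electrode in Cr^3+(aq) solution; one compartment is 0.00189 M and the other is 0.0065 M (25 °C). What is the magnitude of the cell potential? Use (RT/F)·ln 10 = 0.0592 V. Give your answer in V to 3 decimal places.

0.011 V

For a concentration cell E°cell = 0, since both electrodes use the same couple.
The compartment with the higher Cr^3+(aq) concentration (0.0065 M) acts as the cathode; ions are reduced there and produced at the dilute (0.00189 M) anode.
With n = 3, Ecell = −(0.0592/3)·log([dilute]/[conc]) = −(0.0592/3)·log(0.00189/0.0065) = +0.011 V.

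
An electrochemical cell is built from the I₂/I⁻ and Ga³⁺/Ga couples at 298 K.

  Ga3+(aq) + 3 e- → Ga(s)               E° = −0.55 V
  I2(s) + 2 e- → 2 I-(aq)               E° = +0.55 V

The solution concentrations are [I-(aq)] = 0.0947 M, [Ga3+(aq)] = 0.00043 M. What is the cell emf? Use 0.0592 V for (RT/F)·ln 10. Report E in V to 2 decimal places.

I₂/I⁻ is reduced (cathode, E° = +0.55 V) and Ga³⁺/Ga is oxidized (anode).
E°cell = E°cat − E°an = +0.55 − (−0.55) = +1.10 V; n = 6.
Balancing gives 3 I2(s) + 2 Ga(s) → 6 I-(aq) + 2 Ga3+(aq); hence Q = [I-(aq)]^6·[Ga3+(aq)]^2 = 1.33×10^−13 (log Q = −12.875).
Applying E = E° − (RT ln10/nF)·log Q gives +1.10 − (0.0592/6)(−12.875) = +1.23 V.

+1.23 V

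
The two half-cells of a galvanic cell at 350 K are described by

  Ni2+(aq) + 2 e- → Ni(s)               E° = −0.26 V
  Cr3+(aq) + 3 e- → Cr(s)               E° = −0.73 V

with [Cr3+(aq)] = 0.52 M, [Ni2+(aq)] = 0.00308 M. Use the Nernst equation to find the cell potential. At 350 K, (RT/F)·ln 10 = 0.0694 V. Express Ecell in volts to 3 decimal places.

+0.389 V

Ni²⁺/Ni is reduced (cathode, E° = −0.26 V) and Cr³⁺/Cr is oxidized (anode).
E°cell = −0.26 − (−0.73) = +0.47 V, with n = 6 electrons transferred.
For the overall reaction 3 Ni2+(aq) + 2 Cr(s) → 3 Ni(s) + 2 Cr3+(aq), Q = [Cr3+(aq)]^2 / [Ni2+(aq)]^3 = 9.25×10^6, giving log Q = 6.966.
Applying E = E° − (RT ln10/nF)·log Q gives +0.47 − (0.0694/6)(6.966) = +0.389 V.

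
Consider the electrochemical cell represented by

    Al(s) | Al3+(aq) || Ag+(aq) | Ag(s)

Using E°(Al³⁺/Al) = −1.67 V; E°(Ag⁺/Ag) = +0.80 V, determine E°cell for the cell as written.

By convention the left-hand electrode in cell notation is the anode (oxidation) and the right-hand electrode is the cathode (reduction).
E°cell = E°(right) − E°(left) = +0.80 − (−1.67) = +2.47 V.

+2.47 V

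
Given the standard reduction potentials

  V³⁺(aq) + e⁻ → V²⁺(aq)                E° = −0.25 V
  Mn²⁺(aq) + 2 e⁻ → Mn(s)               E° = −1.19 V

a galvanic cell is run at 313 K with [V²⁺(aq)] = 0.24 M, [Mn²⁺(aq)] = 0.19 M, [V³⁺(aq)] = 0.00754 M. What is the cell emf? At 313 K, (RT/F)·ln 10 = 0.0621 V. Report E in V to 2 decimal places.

Since E°(V³⁺/V²⁺) > E°(Mn²⁺/Mn), V³⁺/V²⁺ serves as the cathode.
The standard potential is −0.25 − (−1.19) = +0.94 V and the balanced reaction transfers n = 2 electrons.
For the overall reaction 2 V³⁺(aq) + Mn(s) → 2 V²⁺(aq) + Mn²⁺(aq), Q = ([V²⁺(aq)]^2·[Mn²⁺(aq)]) / [V³⁺(aq)]^2 = 193, giving log Q = 2.284.
Applying E = E° − (RT ln10/nF)·log Q gives +0.94 − (0.0621/2)(2.284) = +0.87 V.

+0.87 V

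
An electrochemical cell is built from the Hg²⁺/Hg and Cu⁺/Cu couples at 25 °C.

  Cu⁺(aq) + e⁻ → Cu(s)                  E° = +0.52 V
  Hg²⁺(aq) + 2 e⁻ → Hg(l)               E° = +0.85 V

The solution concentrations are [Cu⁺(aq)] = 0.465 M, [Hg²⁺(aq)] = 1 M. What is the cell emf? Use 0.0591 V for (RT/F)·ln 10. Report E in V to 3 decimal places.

+0.350 V

Since E°(Hg²⁺/Hg) > E°(Cu⁺/Cu), Hg²⁺/Hg serves as the cathode.
E°cell = +0.85 − (+0.52) = +0.33 V, with n = 2 electrons transferred.
Balancing gives Hg²⁺(aq) + 2 Cu(s) → Hg(l) + 2 Cu⁺(aq); hence Q = [Cu⁺(aq)]^2 / [Hg²⁺(aq)] = 0.216 (log Q = −0.665).
By the Nernst equation, E = +0.33 − (0.0591/2)·(−0.665) = +0.350 V.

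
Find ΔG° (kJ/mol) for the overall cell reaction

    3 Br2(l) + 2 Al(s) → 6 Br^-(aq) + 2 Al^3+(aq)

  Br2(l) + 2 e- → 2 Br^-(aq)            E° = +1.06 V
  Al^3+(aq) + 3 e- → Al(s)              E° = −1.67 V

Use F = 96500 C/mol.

−1581 kJ/mol

In the reaction as written Br2(l) is reduced, so the Br₂/Br⁻ couple is the cathode and Al³⁺/Al is the anode.
E°cell = +1.06 − (−1.67) = +2.73 V; balancing electrons gives n = 6.
ΔG° = −nFE°cell = −(6)(96500)(+2.73) J/mol = −1581 kJ/mol.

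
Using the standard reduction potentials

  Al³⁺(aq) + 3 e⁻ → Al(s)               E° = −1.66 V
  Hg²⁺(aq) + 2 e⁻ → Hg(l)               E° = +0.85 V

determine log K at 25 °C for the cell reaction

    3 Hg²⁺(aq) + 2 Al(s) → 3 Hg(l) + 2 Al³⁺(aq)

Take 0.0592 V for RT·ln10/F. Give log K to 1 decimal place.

log K = 254.4

The Hg²⁺/Hg couple is reduced (cathode); E°cell = +0.85 − (−1.66) = +2.51 V with n = 6.
At equilibrium E = 0, so log K = nE°cell / 0.0592 = (6)(+2.51) / 0.0592 = 254.4.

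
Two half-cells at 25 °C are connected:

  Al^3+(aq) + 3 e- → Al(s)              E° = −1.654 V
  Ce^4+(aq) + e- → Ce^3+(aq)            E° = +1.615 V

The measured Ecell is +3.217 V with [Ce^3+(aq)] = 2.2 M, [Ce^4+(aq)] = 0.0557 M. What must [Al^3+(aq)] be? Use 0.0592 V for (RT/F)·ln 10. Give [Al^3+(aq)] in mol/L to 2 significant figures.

With Ce⁴⁺/Ce³⁺ at the cathode and Al³⁺/Al at the anode, E°cell = +1.615 − (−1.654) = +3.269 V (n = 3).
Since E = E° − (0.0592/n)·log Q, log Q = n(E° − E)/0.0592 = 2.635.
For 3 Ce^4+(aq) + Al(s) → 3 Ce^3+(aq) + Al^3+(aq), the reaction quotient is Q = ([Ce^3+(aq)]^3·[Al^3+(aq)]) / [Ce^4+(aq)]^3.
Solving for the unknown gives log [Al^3+(aq)] = −2.155, so [Al^3+(aq)] ≈ 0.0070 M.

0.0070 M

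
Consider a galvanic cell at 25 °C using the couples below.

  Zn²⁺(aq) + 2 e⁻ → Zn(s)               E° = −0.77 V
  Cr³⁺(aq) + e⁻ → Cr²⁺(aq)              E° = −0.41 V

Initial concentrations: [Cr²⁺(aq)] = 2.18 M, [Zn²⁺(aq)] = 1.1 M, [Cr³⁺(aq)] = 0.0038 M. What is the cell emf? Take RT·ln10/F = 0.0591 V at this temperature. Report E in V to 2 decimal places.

Since E°(Cr³⁺/Cr²⁺) > E°(Zn²⁺/Zn), Cr³⁺/Cr²⁺ serves as the cathode.
The standard potential is −0.41 − (−0.77) = +0.36 V and the balanced reaction transfers n = 2 electrons.
Balancing gives 2 Cr³⁺(aq) + Zn(s) → 2 Cr²⁺(aq) + Zn²⁺(aq); hence Q = ([Cr²⁺(aq)]^2·[Zn²⁺(aq)]) / [Cr³⁺(aq)]^2 = 3.62×10^5 (log Q = 5.559).
By the Nernst equation, E = +0.36 − (0.0591/2)·(5.559) = +0.20 V.

+0.20 V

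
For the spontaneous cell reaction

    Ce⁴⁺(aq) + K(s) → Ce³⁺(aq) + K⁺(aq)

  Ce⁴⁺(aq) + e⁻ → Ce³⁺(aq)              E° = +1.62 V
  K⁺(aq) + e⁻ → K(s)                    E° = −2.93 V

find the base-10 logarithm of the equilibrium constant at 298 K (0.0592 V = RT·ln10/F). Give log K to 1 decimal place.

The Ce⁴⁺/Ce³⁺ couple is reduced (cathode); E°cell = +1.62 − (−2.93) = +4.55 V with n = 1.
At equilibrium E = 0, so log K = nE°cell / 0.0592 = (1)(+4.55) / 0.0592 = 76.9.

log K = 76.9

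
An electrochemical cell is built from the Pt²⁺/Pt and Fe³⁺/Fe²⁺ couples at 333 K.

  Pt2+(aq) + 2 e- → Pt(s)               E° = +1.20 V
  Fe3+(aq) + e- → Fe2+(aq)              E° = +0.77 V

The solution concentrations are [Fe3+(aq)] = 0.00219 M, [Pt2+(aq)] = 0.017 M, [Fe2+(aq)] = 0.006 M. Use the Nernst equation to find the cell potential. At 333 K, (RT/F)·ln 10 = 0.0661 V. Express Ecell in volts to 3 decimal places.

+0.400 V

Since E°(Pt²⁺/Pt) > E°(Fe³⁺/Fe²⁺), Pt²⁺/Pt serves as the cathode.
The standard potential is +1.20 − (+0.77) = +0.43 V and the balanced reaction transfers n = 2 electrons.
The balanced reaction is Pt2+(aq) + 2 Fe2+(aq) → Pt(s) + 2 Fe3+(aq), so Q = [Fe3+(aq)]^2 / ([Pt2+(aq)]·[Fe2+(aq)]^2) = 7.84 and log Q = 0.894.
By the Nernst equation, E = +0.43 − (0.0661/2)·(0.894) = +0.400 V.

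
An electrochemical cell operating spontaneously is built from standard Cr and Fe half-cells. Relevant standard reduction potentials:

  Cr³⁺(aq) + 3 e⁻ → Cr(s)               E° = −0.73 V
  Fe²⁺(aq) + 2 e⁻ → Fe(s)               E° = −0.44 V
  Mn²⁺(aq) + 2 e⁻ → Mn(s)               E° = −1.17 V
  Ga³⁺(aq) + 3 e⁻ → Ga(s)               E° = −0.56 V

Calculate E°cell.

The Fe²⁺/Fe couple has the higher E°, so Fe ion is reduced (cathode) and Cr is oxidized (anode).
E°cell = E°(cathode) − E°(anode) = −0.44 − (−0.73) = +0.29 V.

+0.29 V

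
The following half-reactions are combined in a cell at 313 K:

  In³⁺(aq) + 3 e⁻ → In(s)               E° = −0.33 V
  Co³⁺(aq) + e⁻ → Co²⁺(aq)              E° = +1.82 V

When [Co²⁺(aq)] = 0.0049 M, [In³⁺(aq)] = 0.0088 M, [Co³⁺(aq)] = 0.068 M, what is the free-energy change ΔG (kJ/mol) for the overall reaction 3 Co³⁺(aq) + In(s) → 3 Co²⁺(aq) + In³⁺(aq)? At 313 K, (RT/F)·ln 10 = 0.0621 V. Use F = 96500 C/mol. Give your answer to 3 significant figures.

With Co³⁺/Co²⁺ reduced at the cathode, E°cell = +1.82 − (−0.33) = +2.15 V and n = 3.
Here Q = ([Co²⁺(aq)]^3·[In³⁺(aq)]) / [Co³⁺(aq)]^3 = 3.29×10^−6 (log Q = −5.482), giving E = +2.15 − (0.0621/3)·(−5.482) = +2.2635 V.
Finally ΔG = −nFE = −(3)(96500 C/mol)(+2.2635 V) = −655 kJ/mol.

−655 kJ/mol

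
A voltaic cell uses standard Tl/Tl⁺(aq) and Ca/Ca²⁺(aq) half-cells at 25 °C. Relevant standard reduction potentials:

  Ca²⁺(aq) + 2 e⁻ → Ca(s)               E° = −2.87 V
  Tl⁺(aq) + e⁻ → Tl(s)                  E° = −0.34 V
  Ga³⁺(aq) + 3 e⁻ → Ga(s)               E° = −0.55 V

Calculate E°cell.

Of the two couples in this cell, the one with the more positive reduction potential is reduced at the cathode: here that is Tl⁺/Tl (−0.34 V); Ca²⁺/Ca (−2.87 V) is the anode.
E°cell = E°(cathode) − E°(anode) = −0.34 − (−2.87) = +2.53 V.

+2.53 V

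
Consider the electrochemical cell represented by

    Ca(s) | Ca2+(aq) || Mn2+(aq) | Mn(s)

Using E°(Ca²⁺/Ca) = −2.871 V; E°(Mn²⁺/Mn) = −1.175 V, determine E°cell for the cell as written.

By convention the left-hand electrode in cell notation is the anode (oxidation) and the right-hand electrode is the cathode (reduction).
E°cell = E°(right) − E°(left) = −1.175 − (−2.871) = +1.696 V.

+1.696 V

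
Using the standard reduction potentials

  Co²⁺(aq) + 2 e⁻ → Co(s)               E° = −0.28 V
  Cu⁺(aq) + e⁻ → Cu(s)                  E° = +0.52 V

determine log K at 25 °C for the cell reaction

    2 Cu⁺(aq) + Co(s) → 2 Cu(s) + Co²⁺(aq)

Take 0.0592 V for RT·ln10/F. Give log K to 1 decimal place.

The Cu⁺/Cu couple is reduced (cathode); E°cell = +0.52 − (−0.28) = +0.80 V with n = 2.
At equilibrium E = 0, so log K = nE°cell / 0.0592 = (2)(+0.80) / 0.0592 = 27.0.

log K = 27.0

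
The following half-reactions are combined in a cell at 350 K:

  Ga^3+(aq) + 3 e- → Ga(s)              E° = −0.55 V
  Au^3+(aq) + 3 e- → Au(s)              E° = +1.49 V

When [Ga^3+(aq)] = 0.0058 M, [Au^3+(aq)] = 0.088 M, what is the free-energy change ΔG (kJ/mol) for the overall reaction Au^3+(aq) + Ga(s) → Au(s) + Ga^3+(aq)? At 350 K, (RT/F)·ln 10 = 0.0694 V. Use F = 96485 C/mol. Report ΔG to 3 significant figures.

The standard cell potential is +1.49 − (−0.55) = +2.04 V, with n = 3 electrons in the balanced equation.
Here Q = [Ga^3+(aq)] / [Au^3+(aq)] = 0.0659 (log Q = −1.181), giving E = +2.04 − (0.0694/3)·(−1.181) = +2.0673 V.
Finally ΔG = −nFE = −(3)(96485 C/mol)(+2.0673 V) = −598 kJ/mol.

−598 kJ/mol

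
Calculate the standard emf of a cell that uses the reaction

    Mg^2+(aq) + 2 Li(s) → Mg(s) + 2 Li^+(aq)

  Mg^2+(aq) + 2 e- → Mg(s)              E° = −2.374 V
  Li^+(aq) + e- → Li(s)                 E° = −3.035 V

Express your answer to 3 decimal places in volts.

+0.661 V

In the reaction as written, Mg^2+(aq) is reduced (cathode) and Li^+(aq) is produced by oxidation at the anode.
E°cell = E°(cathode) − E°(anode) = −2.374 − (−3.035) = +0.661 V.
The positive value indicates the reaction is spontaneous as written.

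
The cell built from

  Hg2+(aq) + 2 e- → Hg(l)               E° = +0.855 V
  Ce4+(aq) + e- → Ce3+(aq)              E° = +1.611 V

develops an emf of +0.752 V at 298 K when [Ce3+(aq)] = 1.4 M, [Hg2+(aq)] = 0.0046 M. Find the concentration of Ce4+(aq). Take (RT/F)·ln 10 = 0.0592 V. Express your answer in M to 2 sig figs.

0.081 M

With Ce⁴⁺/Ce³⁺ at the cathode and Hg²⁺/Hg at the anode, E°cell = +1.611 − (+0.855) = +0.756 V (n = 2).
Rearranging E = E° − (0.0592/n)·log Q gives log Q = 2(+0.756 − (+0.752))/0.0592 = 0.135.
The balanced reaction is 2 Ce4+(aq) + Hg(l) → 2 Ce3+(aq) + Hg2+(aq), so Q = ([Ce3+(aq)]^2·[Hg2+(aq)]) / [Ce4+(aq)]^2.
Solving for the unknown gives log [Ce4+(aq)] = −1.090, so [Ce4+(aq)] ≈ 0.081 M.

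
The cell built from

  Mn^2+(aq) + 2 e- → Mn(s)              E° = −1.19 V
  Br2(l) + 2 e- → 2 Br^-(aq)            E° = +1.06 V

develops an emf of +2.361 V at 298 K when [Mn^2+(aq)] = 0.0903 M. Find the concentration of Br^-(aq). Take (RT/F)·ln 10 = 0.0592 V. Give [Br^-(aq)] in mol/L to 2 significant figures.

The Br₂/Br⁻ couple has the larger reduction potential, so it is the cathode: E°cell = +1.06 − (−1.19) = +2.25 V and n = 2.
Since E = E° − (0.0592/n)·log Q, log Q = n(E° − E)/0.0592 = −3.750.
For Br2(l) + Mn(s) → 2 Br^-(aq) + Mn^2+(aq), the reaction quotient is Q = [Br^-(aq)]^2·[Mn^2+(aq)].
Substituting the known concentrations and solving, log [Br^-(aq)] = −1.353 and [Br^-(aq)] = 0.044 M.

0.044 M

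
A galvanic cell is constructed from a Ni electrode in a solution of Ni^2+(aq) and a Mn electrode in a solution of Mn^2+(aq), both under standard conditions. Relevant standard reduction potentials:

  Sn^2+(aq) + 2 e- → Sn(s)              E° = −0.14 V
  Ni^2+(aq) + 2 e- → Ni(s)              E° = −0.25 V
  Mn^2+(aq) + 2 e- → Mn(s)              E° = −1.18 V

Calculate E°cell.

Of the two couples in this cell, the one with the more positive reduction potential is reduced at the cathode: here that is Ni²⁺/Ni (−0.25 V); Mn²⁺/Mn (−1.18 V) is the anode.
E°cell = E°(cathode) − E°(anode) = −0.25 − (−1.18) = +0.93 V.

+0.93 V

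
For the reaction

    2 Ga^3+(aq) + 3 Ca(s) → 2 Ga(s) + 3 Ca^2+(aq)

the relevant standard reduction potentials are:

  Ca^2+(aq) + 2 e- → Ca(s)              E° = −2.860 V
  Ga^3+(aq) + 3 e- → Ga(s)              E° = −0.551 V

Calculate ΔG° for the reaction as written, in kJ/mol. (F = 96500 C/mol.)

−1337 kJ/mol

In the reaction as written Ga^3+(aq) is reduced, so the Ga³⁺/Ga couple is the cathode and Ca²⁺/Ca is the anode.
E°cell = −0.551 − (−2.860) = +2.309 V; balancing electrons gives n = 6.
ΔG° = −nFE°cell = −(6)(96500)(+2.309) J/mol = −1337 kJ/mol.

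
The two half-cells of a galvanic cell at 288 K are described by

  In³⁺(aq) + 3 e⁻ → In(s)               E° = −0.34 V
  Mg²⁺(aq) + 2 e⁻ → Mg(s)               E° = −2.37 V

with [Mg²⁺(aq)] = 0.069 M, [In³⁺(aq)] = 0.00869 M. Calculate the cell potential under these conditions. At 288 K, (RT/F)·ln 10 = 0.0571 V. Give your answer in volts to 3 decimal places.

+2.024 V

Since E°(In³⁺/In) > E°(Mg²⁺/Mg), In³⁺/In serves as the cathode.
E°cell = E°cat − E°an = −0.34 − (−2.37) = +2.03 V; n = 6.
For the overall reaction 2 In³⁺(aq) + 3 Mg(s) → 2 In(s) + 3 Mg²⁺(aq), Q = [Mg²⁺(aq)]^3 / [In³⁺(aq)]^2 = 4.35, giving log Q = 0.639.
E = E° − (0.0571/n)·log Q = +2.03 − (0.0571/6)(0.639) = +2.024 V.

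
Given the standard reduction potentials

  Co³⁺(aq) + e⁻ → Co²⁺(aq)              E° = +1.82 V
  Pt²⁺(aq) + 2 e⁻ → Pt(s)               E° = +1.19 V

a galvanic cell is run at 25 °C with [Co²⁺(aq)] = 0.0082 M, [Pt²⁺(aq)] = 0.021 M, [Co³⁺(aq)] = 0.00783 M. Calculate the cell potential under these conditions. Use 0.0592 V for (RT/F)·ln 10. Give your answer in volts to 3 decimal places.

+0.678 V

The Co³⁺/Co²⁺ couple has the more positive E°, so it is the cathode; Pt²⁺/Pt is the anode.
E°cell = +1.82 − (+1.19) = +0.63 V, with n = 2 electrons transferred.
Balancing gives 2 Co³⁺(aq) + Pt(s) → 2 Co²⁺(aq) + Pt²⁺(aq); hence Q = ([Co²⁺(aq)]^2·[Pt²⁺(aq)]) / [Co³⁺(aq)]^2 = 0.023 (log Q = −1.638).
E = E° − (0.0592/n)·log Q = +0.63 − (0.0592/2)(−1.638) = +0.678 V.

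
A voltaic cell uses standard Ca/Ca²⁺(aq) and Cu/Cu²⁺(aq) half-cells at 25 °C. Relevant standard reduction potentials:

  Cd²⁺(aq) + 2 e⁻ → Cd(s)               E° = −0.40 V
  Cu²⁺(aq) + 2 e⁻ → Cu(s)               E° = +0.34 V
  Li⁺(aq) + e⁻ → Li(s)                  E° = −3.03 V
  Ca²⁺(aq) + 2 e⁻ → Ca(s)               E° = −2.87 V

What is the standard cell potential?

Of the two couples in this cell, the one with the more positive reduction potential is reduced at the cathode: here that is Cu²⁺/Cu (+0.34 V); Ca²⁺/Ca (−2.87 V) is the anode.
E°cell = E°(cathode) − E°(anode) = +0.34 − (−2.87) = +3.21 V.

+3.21 V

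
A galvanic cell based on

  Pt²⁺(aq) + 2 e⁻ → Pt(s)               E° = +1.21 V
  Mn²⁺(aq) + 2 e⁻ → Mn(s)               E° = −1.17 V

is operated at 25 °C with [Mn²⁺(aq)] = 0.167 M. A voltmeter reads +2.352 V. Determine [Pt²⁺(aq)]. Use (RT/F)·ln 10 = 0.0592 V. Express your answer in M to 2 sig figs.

With Pt²⁺/Pt at the cathode and Mn²⁺/Mn at the anode, E°cell = +1.21 − (−1.17) = +2.38 V (n = 2).
Since E = E° − (0.0592/n)·log Q, log Q = n(E° − E)/0.0592 = 0.946.
For Pt²⁺(aq) + Mn(s) → Pt(s) + Mn²⁺(aq), the reaction quotient is Q = [Mn²⁺(aq)] / [Pt²⁺(aq)].
Solving for the unknown gives log [Pt²⁺(aq)] = −1.723, so [Pt²⁺(aq)] ≈ 0.019 M.

0.019 M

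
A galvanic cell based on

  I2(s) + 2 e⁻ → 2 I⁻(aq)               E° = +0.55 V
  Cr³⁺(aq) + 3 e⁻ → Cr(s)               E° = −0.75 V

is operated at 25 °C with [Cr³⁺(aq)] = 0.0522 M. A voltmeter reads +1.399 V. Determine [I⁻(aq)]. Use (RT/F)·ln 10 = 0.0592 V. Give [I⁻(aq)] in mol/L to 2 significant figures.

The I₂/I⁻ couple has the larger reduction potential, so it is the cathode: E°cell = +0.55 − (−0.75) = +1.30 V and n = 6.
Since E = E° − (0.0592/n)·log Q, log Q = n(E° − E)/0.0592 = −10.034.
The balanced reaction is 3 I2(s) + 2 Cr(s) → 6 I⁻(aq) + 2 Cr³⁺(aq), so Q = [I⁻(aq)]^6·[Cr³⁺(aq)]^2.
Solving for the unknown gives log [I⁻(aq)] = −1.245, so [I⁻(aq)] ≈ 0.057 M.

0.057 M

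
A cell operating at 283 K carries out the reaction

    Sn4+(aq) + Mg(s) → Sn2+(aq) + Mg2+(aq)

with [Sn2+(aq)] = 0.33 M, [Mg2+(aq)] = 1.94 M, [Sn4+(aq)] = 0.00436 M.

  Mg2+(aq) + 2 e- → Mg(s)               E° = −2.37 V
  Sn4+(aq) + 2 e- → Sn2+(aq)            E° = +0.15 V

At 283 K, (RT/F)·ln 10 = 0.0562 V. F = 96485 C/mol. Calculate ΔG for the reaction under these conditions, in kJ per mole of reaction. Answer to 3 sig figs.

With Sn⁴⁺/Sn²⁺ reduced at the cathode, E°cell = +0.15 − (−2.37) = +2.52 V and n = 2.
Here Q = ([Sn2+(aq)]·[Mg2+(aq)]) / [Sn4+(aq)] = 147 (log Q = 2.167), giving E = +2.52 − (0.0562/2)·(2.167) = +2.4591 V.
Finally ΔG = −nFE = −(2)(96485 C/mol)(+2.4591 V) = −475 kJ/mol.

−475 kJ/mol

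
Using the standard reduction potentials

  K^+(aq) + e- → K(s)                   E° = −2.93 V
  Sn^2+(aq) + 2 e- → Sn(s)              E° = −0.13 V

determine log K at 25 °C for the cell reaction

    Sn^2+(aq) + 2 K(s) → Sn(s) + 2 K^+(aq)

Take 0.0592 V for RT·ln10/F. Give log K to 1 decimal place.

log K = 94.6

The Sn²⁺/Sn couple is reduced (cathode); E°cell = −0.13 − (−2.93) = +2.80 V with n = 2.
At equilibrium E = 0, so log K = nE°cell / 0.0592 = (2)(+2.80) / 0.0592 = 94.6.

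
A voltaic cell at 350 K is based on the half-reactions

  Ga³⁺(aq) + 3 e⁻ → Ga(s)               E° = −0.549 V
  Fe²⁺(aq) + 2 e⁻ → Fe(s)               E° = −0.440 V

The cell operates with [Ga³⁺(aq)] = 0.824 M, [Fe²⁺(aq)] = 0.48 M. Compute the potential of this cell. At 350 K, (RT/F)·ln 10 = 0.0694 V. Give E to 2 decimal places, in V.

Fe²⁺/Fe is reduced (cathode, E° = −0.440 V) and Ga³⁺/Ga is oxidized (anode).
E°cell = −0.440 − (−0.549) = +0.109 V, with n = 6 electrons transferred.
The balanced reaction is 3 Fe²⁺(aq) + 2 Ga(s) → 3 Fe(s) + 2 Ga³⁺(aq), so Q = [Ga³⁺(aq)]^2 / [Fe²⁺(aq)]^3 = 6.14 and log Q = 0.788.
Applying E = E° − (RT ln10/nF)·log Q gives +0.109 − (0.0694/6)(0.788) = +0.10 V.

+0.10 V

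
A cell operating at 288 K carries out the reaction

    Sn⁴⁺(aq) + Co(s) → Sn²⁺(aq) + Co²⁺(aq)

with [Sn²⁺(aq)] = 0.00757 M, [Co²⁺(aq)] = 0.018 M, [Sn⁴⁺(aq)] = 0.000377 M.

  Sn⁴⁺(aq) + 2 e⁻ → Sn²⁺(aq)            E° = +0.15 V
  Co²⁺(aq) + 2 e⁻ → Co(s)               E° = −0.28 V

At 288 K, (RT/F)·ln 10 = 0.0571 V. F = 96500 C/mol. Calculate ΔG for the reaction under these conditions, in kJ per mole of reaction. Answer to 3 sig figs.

The standard cell potential is +0.15 − (−0.28) = +0.43 V, with n = 2 electrons in the balanced equation.
The reaction quotient is ([Sn²⁺(aq)]·[Co²⁺(aq)]) / [Sn⁴⁺(aq)] = 0.361; by Nernst, E = +0.43 − (0.0571/2)(−0.442) = +0.4426 V.
Finally ΔG = −nFE = −(2)(96500 C/mol)(+0.4426 V) = −85.4 kJ/mol.

−85.4 kJ/mol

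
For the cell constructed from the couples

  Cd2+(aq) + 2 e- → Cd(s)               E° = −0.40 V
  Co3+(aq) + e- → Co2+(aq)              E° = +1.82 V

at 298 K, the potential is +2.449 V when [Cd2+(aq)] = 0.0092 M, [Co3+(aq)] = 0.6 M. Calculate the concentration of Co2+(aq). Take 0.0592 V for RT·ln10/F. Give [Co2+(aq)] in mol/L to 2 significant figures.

With Co³⁺/Co²⁺ at the cathode and Cd²⁺/Cd at the anode, E°cell = +1.82 − (−0.40) = +2.22 V (n = 2).
Rearranging E = E° − (0.0592/n)·log Q gives log Q = 2(+2.22 − (+2.449))/0.0592 = −7.736.
For 2 Co3+(aq) + Cd(s) → 2 Co2+(aq) + Cd2+(aq), the reaction quotient is Q = ([Co2+(aq)]^2·[Cd2+(aq)]) / [Co3+(aq)]^2.
Isolating [Co2+(aq)] in Q = 10^{−7.736} yields log [Co2+(aq)] = −3.072, i.e. 0.00085 M.

0.00085 M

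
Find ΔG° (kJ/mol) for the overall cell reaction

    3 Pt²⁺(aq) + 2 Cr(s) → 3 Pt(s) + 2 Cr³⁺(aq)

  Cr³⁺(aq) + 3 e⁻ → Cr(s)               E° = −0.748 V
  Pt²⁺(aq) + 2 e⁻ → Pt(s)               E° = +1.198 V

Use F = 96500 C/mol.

In the reaction as written Pt²⁺(aq) is reduced, so the Pt²⁺/Pt couple is the cathode and Cr³⁺/Cr is the anode.
E°cell = +1.198 − (−0.748) = +1.946 V; balancing electrons gives n = 6.
ΔG° = −nFE°cell = −(6)(96500)(+1.946) J/mol = −1127 kJ/mol.

−1127 kJ/mol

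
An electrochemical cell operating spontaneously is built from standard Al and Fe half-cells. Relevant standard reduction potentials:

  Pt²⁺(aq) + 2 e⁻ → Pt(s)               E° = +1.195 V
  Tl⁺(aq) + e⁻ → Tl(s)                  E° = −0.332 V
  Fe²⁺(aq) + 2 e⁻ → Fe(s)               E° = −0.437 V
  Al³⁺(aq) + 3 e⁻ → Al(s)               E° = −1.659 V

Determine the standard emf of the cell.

The Fe²⁺/Fe couple has the higher E°, so Fe ion is reduced (cathode) and Al is oxidized (anode).
E°cell = E°(cathode) − E°(anode) = −0.437 − (−1.659) = +1.222 V.

+1.222 V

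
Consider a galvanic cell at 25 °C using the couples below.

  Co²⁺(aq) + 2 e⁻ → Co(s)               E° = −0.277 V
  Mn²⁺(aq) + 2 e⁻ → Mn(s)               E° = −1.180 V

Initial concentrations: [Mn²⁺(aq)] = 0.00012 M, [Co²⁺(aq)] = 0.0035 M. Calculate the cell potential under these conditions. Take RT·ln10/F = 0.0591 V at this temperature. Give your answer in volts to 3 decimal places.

+0.946 V

The Co²⁺/Co couple has the more positive E°, so it is the cathode; Mn²⁺/Mn is the anode.
E°cell = E°cat − E°an = −0.277 − (−1.180) = +0.903 V; n = 2.
For the overall reaction Co²⁺(aq) + Mn(s) → Co(s) + Mn²⁺(aq), Q = [Mn²⁺(aq)] / [Co²⁺(aq)] = 0.0343, giving log Q = −1.465.
By the Nernst equation, E = +0.903 − (0.0591/2)·(−1.465) = +0.946 V.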